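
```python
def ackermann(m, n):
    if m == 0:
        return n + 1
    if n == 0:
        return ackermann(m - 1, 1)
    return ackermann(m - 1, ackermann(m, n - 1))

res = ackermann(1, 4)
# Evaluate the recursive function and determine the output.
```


ackermann(1, 4)
= ackermann(0, ackermann(1, 3))
First compute ackermann(1, 3) = 5
= ackermann(0, 5)
= 6


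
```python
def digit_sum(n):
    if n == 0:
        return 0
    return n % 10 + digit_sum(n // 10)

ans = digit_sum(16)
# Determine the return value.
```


digit_sum(16)
= 6 + digit_sum(1)
= 6 + 1 + digit_sum(0)
= 6 + 1 + 0
= 7


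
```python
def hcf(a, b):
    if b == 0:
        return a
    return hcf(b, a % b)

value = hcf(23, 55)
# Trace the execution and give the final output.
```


hcf(23, 55)
= hcf(55, 23 % 55) = hcf(55, 23)
= hcf(23, 55 % 23) = hcf(23, 9)
= hcf(9, 23 % 9) = hcf(9, 5)
= hcf(5, 9 % 5) = hcf(5, 4)
= hcf(4, 5 % 4) = hcf(4, 1)
= hcf(1, 4 % 1) = hcf(1, 0)
b == 0, return a = 1


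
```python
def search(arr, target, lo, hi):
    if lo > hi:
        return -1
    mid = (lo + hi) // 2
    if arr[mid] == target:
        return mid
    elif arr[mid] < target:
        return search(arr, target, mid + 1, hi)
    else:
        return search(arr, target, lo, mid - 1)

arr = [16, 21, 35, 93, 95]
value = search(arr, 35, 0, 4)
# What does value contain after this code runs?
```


search(arr, 35, 0, 4)
lo=0, hi=4, mid=2, arr[mid]=35
arr[2] == 35, found at index 2
= 2


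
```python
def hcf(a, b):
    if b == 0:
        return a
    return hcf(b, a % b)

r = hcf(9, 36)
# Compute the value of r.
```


hcf(9, 36)
= hcf(36, 9 % 36) = hcf(36, 9)
= hcf(9, 36 % 9) = hcf(9, 0)
b == 0, return a = 9


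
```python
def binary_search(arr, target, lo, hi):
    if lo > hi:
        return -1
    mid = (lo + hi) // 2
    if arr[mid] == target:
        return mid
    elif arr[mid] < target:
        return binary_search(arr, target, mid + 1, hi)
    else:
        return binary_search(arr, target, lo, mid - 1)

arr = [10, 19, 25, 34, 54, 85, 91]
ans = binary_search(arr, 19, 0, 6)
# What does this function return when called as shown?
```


binary_search(arr, 19, 0, 6)
lo=0, hi=6, mid=3, arr[mid]=34
34 > 19, search left half
lo=0, hi=2, mid=1, arr[mid]=19
arr[1] == 19, found at index 1
= 1


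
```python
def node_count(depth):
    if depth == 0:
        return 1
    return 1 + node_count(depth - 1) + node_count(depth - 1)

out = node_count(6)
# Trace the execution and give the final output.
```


node_count(6)
= 1 + node_count(5) + node_count(5)
= 1 + 2 * node_count(5)
node_count(k) = 2^(k+1) - 1
node_count(0) = 1
node_count(1) = 3
node_count(2) = 7
node_count(3) = 15
node_count(4) = 31
node_count(6) = 2^7 - 1 = 127


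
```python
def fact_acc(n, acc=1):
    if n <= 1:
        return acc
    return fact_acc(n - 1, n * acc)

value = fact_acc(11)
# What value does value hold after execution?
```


fact_acc(11, 1)
= fact_acc(10, 11 * 1) = fact_acc(10, 11)
= fact_acc(9, 10 * 11) = fact_acc(9, 110)
= fact_acc(8, 9 * 110) = fact_acc(8, 990)
= fact_acc(7, 8 * 990) = fact_acc(7, 7920)
= fact_acc(6, 7 * 7920) = fact_acc(6, 55440)
= fact_acc(5, 6 * 55440) = fact_acc(5, 332640)
= fact_acc(4, 5 * 332640) = fact_acc(4, 1663200)
= fact_acc(3, 4 * 1663200) = fact_acc(3, 6652800)
= fact_acc(2, 3 * 6652800) = fact_acc(2, 19958400)
= fact_acc(1, 2 * 19958400) = fact_acc(1, 39916800)
n <= 1, return acc = 39916800


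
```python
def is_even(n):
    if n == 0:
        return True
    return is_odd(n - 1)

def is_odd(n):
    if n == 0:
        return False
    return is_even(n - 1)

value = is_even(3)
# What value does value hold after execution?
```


is_even(3)
= is_odd(2)
= is_even(1)
= is_odd(0)
n == 0: return False
= False


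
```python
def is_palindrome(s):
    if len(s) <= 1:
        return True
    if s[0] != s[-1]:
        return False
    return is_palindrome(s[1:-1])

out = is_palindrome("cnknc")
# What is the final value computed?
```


is_palindrome("cnknc")
"cnknc": s[0]='c' == s[-1]='c' -> is_palindrome("nkn")
"nkn": s[0]='n' == s[-1]='n' -> is_palindrome("k")
"k": len <= 1 -> True
= True


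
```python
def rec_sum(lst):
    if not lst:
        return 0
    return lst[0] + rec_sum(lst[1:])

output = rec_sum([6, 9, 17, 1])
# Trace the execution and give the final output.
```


rec_sum([6, 9, 17, 1])
= 6 + rec_sum([9, 17, 1])
= 6 + 9 + rec_sum([17, 1])
= 6 + 9 + 17 + rec_sum([1])
= 6 + 9 + 17 + 1 + rec_sum([])
= 6 + 9 + 17 + 1 + 0
= 33


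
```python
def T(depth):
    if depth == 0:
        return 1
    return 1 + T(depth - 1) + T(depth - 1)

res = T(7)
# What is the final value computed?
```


T(7)
= 1 + T(6) + T(6)
= 1 + 2 * T(6)
T(k) = 2^(k+1) - 1
T(0) = 1
T(1) = 3
T(2) = 7
T(3) = 15
T(4) = 31
T(7) = 2^8 - 1 = 255


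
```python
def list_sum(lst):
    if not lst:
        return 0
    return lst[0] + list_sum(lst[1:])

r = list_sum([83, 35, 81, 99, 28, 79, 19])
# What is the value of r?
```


list_sum([83, 35, 81, 99, 28, 79, 19])
= 83 + list_sum([35, 81, 99, 28, 79, 19])
= 83 + 35 + list_sum([81, 99, 28, 79, 19])
= 83 + 35 + 81 + list_sum([99, 28, 79, 19])
= 83 + 35 + 81 + 99 + list_sum([28, 79, 19])
= 83 + 35 + 81 + 99 + 28 + list_sum([79, 19])
= 83 + 35 + 81 + 99 + 28 + 79 + list_sum([19])
= 83 + 35 + 81 + 99 + 28 + 79 + 19 + list_sum([])
= 83 + 35 + 81 + 99 + 28 + 79 + 19 + 0
= 424


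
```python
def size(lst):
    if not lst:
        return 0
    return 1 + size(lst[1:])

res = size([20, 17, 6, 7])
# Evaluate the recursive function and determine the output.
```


size([20, 17, 6, 7])
= 1 + size([17, 6, 7])
= 1 + 1 + size([6, 7])
= 1 + 1 + 1 + size([7])
= 1 + 1 + 1 + 1 + size([])
= 1 + 1 + 1 + 1 + 0
= 4


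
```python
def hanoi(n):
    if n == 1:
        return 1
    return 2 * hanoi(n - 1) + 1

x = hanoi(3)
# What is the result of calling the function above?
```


hanoi(3)
= 2 * hanoi(2) + 1
= 2 * (2 * hanoi(1) + 1) + 1
Now compute bottom-up:
hanoi(1) = 1
hanoi(2) = 2 * 1 + 1 = 3
hanoi(3) = 2 * 3 + 1 = 7
= 7


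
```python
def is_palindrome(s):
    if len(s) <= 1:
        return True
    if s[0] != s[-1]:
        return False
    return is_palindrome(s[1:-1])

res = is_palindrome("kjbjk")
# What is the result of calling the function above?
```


is_palindrome("kjbjk")
"kjbjk": s[0]='k' == s[-1]='k' -> is_palindrome("jbj")
"jbj": s[0]='j' == s[-1]='j' -> is_palindrome("b")
"b": len <= 1 -> True
= True


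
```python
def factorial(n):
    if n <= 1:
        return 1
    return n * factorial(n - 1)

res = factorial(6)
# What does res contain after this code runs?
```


factorial(6)
= 6 * factorial(5)
= 6 * 5 * factorial(4)
= 6 * 5 * 4 * factorial(3)
= 6 * 5 * 4 * 3 * factorial(2)
= 6 * 5 * 4 * 3 * 2 * factorial(1)
= 6 * 5 * 4 * 3 * 2 * 1
= 720


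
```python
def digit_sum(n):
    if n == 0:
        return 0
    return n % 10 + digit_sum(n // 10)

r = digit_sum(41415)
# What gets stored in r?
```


digit_sum(41415)
= 5 + digit_sum(4141)
= 5 + 1 + digit_sum(414)
= 5 + 1 + 4 + digit_sum(41)
= 5 + 1 + 4 + 1 + digit_sum(4)
= 5 + 1 + 4 + 1 + 4 + digit_sum(0)
= 5 + 1 + 4 + 1 + 4 + 0
= 15


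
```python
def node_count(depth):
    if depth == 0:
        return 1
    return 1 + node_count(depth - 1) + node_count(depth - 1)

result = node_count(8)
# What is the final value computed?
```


node_count(8)
= 1 + node_count(7) + node_count(7)
= 1 + 2 * node_count(7)
node_count(k) = 2^(k+1) - 1
node_count(0) = 1
node_count(1) = 3
node_count(2) = 7
node_count(3) = 15
node_count(4) = 31
node_count(8) = 2^9 - 1 = 511


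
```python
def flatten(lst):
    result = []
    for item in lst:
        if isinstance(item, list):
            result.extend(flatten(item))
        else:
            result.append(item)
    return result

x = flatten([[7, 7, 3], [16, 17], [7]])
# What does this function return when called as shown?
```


flatten([[7, 7, 3], [16, 17], [7]])
Processing each element:
  [7, 7, 3] is a list -> flatten recursively -> [7, 7, 3]
  [16, 17] is a list -> flatten recursively -> [16, 17]
  [7] is a list -> flatten recursively -> [7]
= [7, 7, 3, 16, 17, 7]


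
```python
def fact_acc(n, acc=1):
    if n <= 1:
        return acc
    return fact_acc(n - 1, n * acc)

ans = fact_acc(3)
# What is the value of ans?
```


fact_acc(3, 1)
= fact_acc(2, 3 * 1) = fact_acc(2, 3)
= fact_acc(1, 2 * 3) = fact_acc(1, 6)
n <= 1, return acc = 6


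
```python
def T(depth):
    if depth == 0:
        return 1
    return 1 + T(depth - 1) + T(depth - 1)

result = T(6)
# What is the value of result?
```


T(6)
= 1 + T(5) + T(5)
= 1 + 2 * T(5)
T(k) = 2^(k+1) - 1
T(0) = 1
T(1) = 3
T(2) = 7
T(3) = 15
T(4) = 31
T(6) = 2^7 - 1 = 127


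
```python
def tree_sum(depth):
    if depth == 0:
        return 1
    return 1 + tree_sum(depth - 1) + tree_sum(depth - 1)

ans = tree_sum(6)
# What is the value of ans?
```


tree_sum(6)
= 1 + tree_sum(5) + tree_sum(5)
= 1 + 2 * tree_sum(5)
tree_sum(k) = 2^(k+1) - 1
tree_sum(0) = 1
tree_sum(1) = 3
tree_sum(2) = 7
tree_sum(3) = 15
tree_sum(4) = 31
tree_sum(6) = 2^7 - 1 = 127


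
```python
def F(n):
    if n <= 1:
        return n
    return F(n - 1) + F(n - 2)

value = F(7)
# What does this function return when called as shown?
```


F(7)
= F(6) + F(5)
= (F(5) + F(4)) + F(5)
Computing bottom-up: F(0)=0, F(1)=1, F(2)=1, F(3)=2, F(4)=3, F(5)=5, F(6)=8, F(7)=13
= 13


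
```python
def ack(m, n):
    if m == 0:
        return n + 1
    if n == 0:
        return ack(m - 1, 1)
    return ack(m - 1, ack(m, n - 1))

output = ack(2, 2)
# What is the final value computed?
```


ack(2, 2)
= ack(1, ack(2, 1))
First compute ack(2, 1) = 5
= ack(1, 5)
= 7


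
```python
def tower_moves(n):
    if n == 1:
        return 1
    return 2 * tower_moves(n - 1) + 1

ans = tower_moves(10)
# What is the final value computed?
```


tower_moves(10)
= 2 * tower_moves(9) + 1
= 2 * (2 * tower_moves(8) + 1) + 1
= 2 * (2 * (2 * tower_moves(7) + 1) + 1) + 1
= 2 * (2 * (2 * (2 * tower_moves(6) + 1) + 1) + 1) + 1
= 2 * (2 * (2 * (2 * (2 * tower_moves(5) + 1) + 1) + 1) + 1) + 1
= 2 * (2 * (2 * (2 * (2 * (2 * tower_moves(4) + 1) + 1) + 1) + 1) + 1) + 1
= 2 * (2 * (2 * (2 * (2 * (2 * (2 * tower_moves(3) + 1) + 1) + 1) + 1) + 1) + 1) + 1
= 2 * (2 * (2 * (2 * (2 * (2 * (2 * (2 * tower_moves(2) + 1) + 1) + 1) + 1) + 1) + 1) + 1) + 1
= 2 * (2 * (2 * (2 * (2 * (2 * (2 * (2 * (2 * tower_moves(1) + 1) + 1) + 1) + 1) + 1) + 1) + 1) + 1) + 1
Now compute bottom-up:
tower_moves(1) = 1
tower_moves(2) = 2 * 1 + 1 = 3
tower_moves(3) = 2 * 3 + 1 = 7
tower_moves(4) = 2 * 7 + 1 = 15
tower_moves(5) = 2 * 15 + 1 = 31
tower_moves(6) = 2 * 31 + 1 = 63
tower_moves(7) = 2 * 63 + 1 = 127
tower_moves(8) = 2 * 127 + 1 = 255
tower_moves(9) = 2 * 255 + 1 = 511
tower_moves(10) = 2 * 511 + 1 = 1023
= 1023


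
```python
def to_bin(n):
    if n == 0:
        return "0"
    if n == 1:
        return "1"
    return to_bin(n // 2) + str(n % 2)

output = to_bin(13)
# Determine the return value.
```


to_bin(13)
= to_bin(6) + "1"
= to_bin(3) + "0" + "1"
= to_bin(1) + "1" + "0" + "1"
= "1" + "1" + "0" + "1"
= "1101"


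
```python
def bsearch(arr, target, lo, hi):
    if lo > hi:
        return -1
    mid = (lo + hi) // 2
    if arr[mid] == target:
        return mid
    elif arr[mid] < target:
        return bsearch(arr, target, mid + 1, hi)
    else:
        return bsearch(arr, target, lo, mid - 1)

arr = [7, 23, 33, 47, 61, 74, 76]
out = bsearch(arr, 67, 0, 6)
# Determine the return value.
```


bsearch(arr, 67, 0, 6)
lo=0, hi=6, mid=3, arr[mid]=47
47 < 67, search right half
lo=4, hi=6, mid=5, arr[mid]=74
74 > 67, search left half
lo=4, hi=4, mid=4, arr[mid]=61
61 < 67, search right half
lo > hi, target not found, return -1
= -1


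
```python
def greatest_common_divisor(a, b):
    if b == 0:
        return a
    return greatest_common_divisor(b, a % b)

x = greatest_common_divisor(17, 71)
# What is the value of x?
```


greatest_common_divisor(17, 71)
= greatest_common_divisor(71, 17 % 71) = greatest_common_divisor(71, 17)
= greatest_common_divisor(17, 71 % 17) = greatest_common_divisor(17, 3)
= greatest_common_divisor(3, 17 % 3) = greatest_common_divisor(3, 2)
= greatest_common_divisor(2, 3 % 2) = greatest_common_divisor(2, 1)
= greatest_common_divisor(1, 2 % 1) = greatest_common_divisor(1, 0)
b == 0, return a = 1


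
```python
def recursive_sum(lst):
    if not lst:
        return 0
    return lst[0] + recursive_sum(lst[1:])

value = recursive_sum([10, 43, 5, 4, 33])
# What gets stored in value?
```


recursive_sum([10, 43, 5, 4, 33])
= 10 + recursive_sum([43, 5, 4, 33])
= 10 + 43 + recursive_sum([5, 4, 33])
= 10 + 43 + 5 + recursive_sum([4, 33])
= 10 + 43 + 5 + 4 + recursive_sum([33])
= 10 + 43 + 5 + 4 + 33 + recursive_sum([])
= 10 + 43 + 5 + 4 + 33 + 0
= 95


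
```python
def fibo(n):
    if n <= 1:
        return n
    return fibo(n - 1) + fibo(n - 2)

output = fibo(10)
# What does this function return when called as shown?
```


fibo(10)
= fibo(9) + fibo(8)
= (fibo(8) + fibo(7)) + fibo(8)
Computing bottom-up: fibo(0)=0, fibo(1)=1, fibo(2)=1, fibo(3)=2, fibo(4)=3, fibo(5)=5, fibo(6)=8, fibo(7)=13, fibo(8)=21, fibo(9)=34, fibo(10)=55
= 55


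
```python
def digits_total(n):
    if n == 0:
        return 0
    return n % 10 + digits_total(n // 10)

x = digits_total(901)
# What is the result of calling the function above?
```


digits_total(901)
= 1 + digits_total(90)
= 1 + 0 + digits_total(9)
= 1 + 0 + 9 + digits_total(0)
= 1 + 0 + 9 + 0
= 10


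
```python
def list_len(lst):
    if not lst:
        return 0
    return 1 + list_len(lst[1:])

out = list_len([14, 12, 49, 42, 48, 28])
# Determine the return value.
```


list_len([14, 12, 49, 42, 48, 28])
= 1 + list_len([12, 49, 42, 48, 28])
= 1 + 1 + list_len([49, 42, 48, 28])
= 1 + 1 + 1 + list_len([42, 48, 28])
= 1 + 1 + 1 + 1 + list_len([48, 28])
= 1 + 1 + 1 + 1 + 1 + list_len([28])
= 1 + 1 + 1 + 1 + 1 + 1 + list_len([])
= 1 + 1 + 1 + 1 + 1 + 1 + 0
= 6


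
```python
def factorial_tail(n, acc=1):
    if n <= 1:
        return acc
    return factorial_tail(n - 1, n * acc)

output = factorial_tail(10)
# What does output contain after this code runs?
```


factorial_tail(10, 1)
= factorial_tail(9, 10 * 1) = factorial_tail(9, 10)
= factorial_tail(8, 9 * 10) = factorial_tail(8, 90)
= factorial_tail(7, 8 * 90) = factorial_tail(7, 720)
= factorial_tail(6, 7 * 720) = factorial_tail(6, 5040)
= factorial_tail(5, 6 * 5040) = factorial_tail(5, 30240)
= factorial_tail(4, 5 * 30240) = factorial_tail(4, 151200)
= factorial_tail(3, 4 * 151200) = factorial_tail(3, 604800)
= factorial_tail(2, 3 * 604800) = factorial_tail(2, 1814400)
= factorial_tail(1, 2 * 1814400) = factorial_tail(1, 3628800)
n <= 1, return acc = 3628800


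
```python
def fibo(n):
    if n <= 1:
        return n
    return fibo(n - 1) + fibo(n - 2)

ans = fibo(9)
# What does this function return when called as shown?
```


fibo(9)
= fibo(8) + fibo(7)
= (fibo(7) + fibo(6)) + fibo(7)
Computing bottom-up: fibo(0)=0, fibo(1)=1, fibo(2)=1, fibo(3)=2, fibo(4)=3, fibo(5)=5, fibo(6)=8, fibo(7)=13, fibo(8)=21, fibo(9)=34
= 34


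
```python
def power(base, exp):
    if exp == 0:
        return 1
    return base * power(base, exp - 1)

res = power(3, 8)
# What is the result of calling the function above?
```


power(3, 8)
= 3 * power(3, 7)
= 3 * 3 * power(3, 6)
= 3 * 3 * 3 * power(3, 5)
= 3 * 3 * 3 * 3 * power(3, 4)
= 3 * 3 * 3 * 3 * 3 * power(3, 3)
= 3 * 3 * 3 * 3 * 3 * 3 * power(3, 2)
= 3 * 3 * 3 * 3 * 3 * 3 * 3 * power(3, 1)
= 3 * 3 * 3 * 3 * 3 * 3 * 3 * 3 * power(3, 0)
= 3 * 3 * 3 * 3 * 3 * 3 * 3 * 3 * 1
= 6561


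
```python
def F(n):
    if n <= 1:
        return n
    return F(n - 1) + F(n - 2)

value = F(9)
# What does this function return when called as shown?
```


F(9)
= F(8) + F(7)
= (F(7) + F(6)) + F(7)
Computing bottom-up: F(0)=0, F(1)=1, F(2)=1, F(3)=2, F(4)=3, F(5)=5, F(6)=8, F(7)=13, F(8)=21, F(9)=34
= 34


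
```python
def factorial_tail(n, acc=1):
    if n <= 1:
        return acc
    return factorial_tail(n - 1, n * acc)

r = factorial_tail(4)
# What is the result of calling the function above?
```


factorial_tail(4, 1)
= factorial_tail(3, 4 * 1) = factorial_tail(3, 4)
= factorial_tail(2, 3 * 4) = factorial_tail(2, 12)
= factorial_tail(1, 2 * 12) = factorial_tail(1, 24)
n <= 1, return acc = 24


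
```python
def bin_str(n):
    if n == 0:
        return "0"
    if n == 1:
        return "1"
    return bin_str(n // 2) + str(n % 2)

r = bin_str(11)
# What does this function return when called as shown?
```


bin_str(11)
= bin_str(5) + "1"
= bin_str(2) + "1" + "1"
= bin_str(1) + "0" + "1" + "1"
= "1" + "0" + "1" + "1"
= "1011"


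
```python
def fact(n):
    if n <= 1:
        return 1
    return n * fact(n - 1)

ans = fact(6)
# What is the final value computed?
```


fact(6)
= 6 * fact(5)
= 6 * 5 * fact(4)
= 6 * 5 * 4 * fact(3)
= 6 * 5 * 4 * 3 * fact(2)
= 6 * 5 * 4 * 3 * 2 * fact(1)
= 6 * 5 * 4 * 3 * 2 * 1
= 720


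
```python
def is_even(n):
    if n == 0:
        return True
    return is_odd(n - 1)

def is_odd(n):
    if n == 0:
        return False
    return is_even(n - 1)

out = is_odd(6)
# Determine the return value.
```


is_odd(6)
= is_even(5)
= is_odd(4)
= is_even(3)
= is_odd(2)
= is_even(1)
= is_odd(0)
n == 0: return False
= False


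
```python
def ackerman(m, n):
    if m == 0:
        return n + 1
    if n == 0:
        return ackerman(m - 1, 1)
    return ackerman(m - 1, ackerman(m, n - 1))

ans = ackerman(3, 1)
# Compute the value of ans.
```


ackerman(3, 1)
= ackerman(2, ackerman(3, 0))
First compute ackerman(3, 0) = 5
= ackerman(2, 5)
= 13


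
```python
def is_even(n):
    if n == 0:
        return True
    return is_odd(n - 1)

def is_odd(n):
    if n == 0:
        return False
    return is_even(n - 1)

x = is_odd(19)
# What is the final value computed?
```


is_odd(19)
= is_even(18)
= is_odd(17)
= is_even(16)
= is_odd(15)
= is_even(14)
= is_odd(13)
= is_even(12)
= is_odd(11)
= is_even(10)
= is_odd(9)
= is_even(8)
= is_odd(7)
= is_even(6)
= is_odd(5)
= is_even(4)
= is_odd(3)
= is_even(2)
= is_odd(1)
= is_even(0)
n == 0: return True
= True


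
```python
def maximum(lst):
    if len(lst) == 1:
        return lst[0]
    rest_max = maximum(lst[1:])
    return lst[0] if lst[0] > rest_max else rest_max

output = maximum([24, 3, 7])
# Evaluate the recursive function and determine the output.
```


maximum([24, 3, 7])
= compare 24 with maximum([3, 7])
= compare 3 with maximum([7])
Base: maximum([7]) = 7
compare 3 with 7: max = 7
compare 24 with 7: max = 24
= 24


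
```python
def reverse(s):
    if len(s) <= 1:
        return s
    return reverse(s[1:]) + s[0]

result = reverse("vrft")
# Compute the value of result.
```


reverse("vrft")
= reverse("rft") + "v"
= reverse("ft") + "r" + "v"
= reverse("t") + "f" + "r" + "v"
= "t" + "f" + "r" + "v"
= "tfrv"


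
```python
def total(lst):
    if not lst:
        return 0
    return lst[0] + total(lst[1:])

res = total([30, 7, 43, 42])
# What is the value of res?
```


total([30, 7, 43, 42])
= 30 + total([7, 43, 42])
= 30 + 7 + total([43, 42])
= 30 + 7 + 43 + total([42])
= 30 + 7 + 43 + 42 + total([])
= 30 + 7 + 43 + 42 + 0
= 122


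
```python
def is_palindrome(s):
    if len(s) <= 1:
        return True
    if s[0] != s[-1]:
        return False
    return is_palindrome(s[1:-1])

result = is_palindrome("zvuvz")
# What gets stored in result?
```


is_palindrome("zvuvz")
"zvuvz": s[0]='z' == s[-1]='z' -> is_palindrome("vuv")
"vuv": s[0]='v' == s[-1]='v' -> is_palindrome("u")
"u": len <= 1 -> True
= True


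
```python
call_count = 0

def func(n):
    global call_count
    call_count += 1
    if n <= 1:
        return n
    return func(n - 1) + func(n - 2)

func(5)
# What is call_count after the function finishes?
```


func(5) calls func(4) and func(3); each non-base call branches into two more.
Let C(k) = total number of calls made by func(k), including the call to func(k) itself.
Base cases: C(0) = 1, C(1) = 1
Recurrence: C(k) = 1 + C(k-1) + C(k-2)
  C(2) = 1 + C(1) + C(0) = 1 + 1 + 1 = 3
  C(3) = 1 + C(2) + C(1) = 1 + 3 + 1 = 5
  C(4) = 1 + C(3) + C(2) = 1 + 5 + 3 = 9
  C(5) = 1 + C(4) + C(3) = 1 + 9 + 5 = 15
Total calls = C(5) = 15


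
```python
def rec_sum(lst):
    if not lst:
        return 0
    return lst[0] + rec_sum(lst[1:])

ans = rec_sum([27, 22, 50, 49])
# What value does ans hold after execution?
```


rec_sum([27, 22, 50, 49])
= 27 + rec_sum([22, 50, 49])
= 27 + 22 + rec_sum([50, 49])
= 27 + 22 + 50 + rec_sum([49])
= 27 + 22 + 50 + 49 + rec_sum([])
= 27 + 22 + 50 + 49 + 0
= 148


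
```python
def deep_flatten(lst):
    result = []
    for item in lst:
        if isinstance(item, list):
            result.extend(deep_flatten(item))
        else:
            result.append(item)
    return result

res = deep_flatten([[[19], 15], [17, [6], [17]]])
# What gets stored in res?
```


deep_flatten([[[19], 15], [17, [6], [17]]])
Processing each element:
  [[19], 15] is a list -> deep_flatten recursively -> [19, 15]
  [17, [6], [17]] is a list -> deep_flatten recursively -> [17, 6, 17]
= [19, 15, 17, 6, 17]


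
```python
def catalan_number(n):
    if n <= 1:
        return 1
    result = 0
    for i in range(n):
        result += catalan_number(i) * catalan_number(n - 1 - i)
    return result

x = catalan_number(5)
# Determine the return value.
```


catalan_number(5)
= sum of catalan_number(i) * catalan_number(5-1-i) for i in 0..4
First compute sub-values bottom-up:
  catalan_number(0) = 1, catalan_number(1) = 1
  catalan_number(2) = 1*1 + 1*1 = 2
  catalan_number(3) = 1*2 + 1*1 + 2*1 = 5
  catalan_number(4) = 1*5 + 1*2 + 2*1 + 5*1 = 14
Now catalan_number(5):
  catalan_number(0)*catalan_number(4) = 1*14 = 14
  catalan_number(1)*catalan_number(3) = 1*5 = 5
  catalan_number(2)*catalan_number(2) = 2*2 = 4
  catalan_number(3)*catalan_number(1) = 5*1 = 5
  catalan_number(4)*catalan_number(0) = 14*1 = 14
= 14 + 5 + 4 + 5 + 14
= 42


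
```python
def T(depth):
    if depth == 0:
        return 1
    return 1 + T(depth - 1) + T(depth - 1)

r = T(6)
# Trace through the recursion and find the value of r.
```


T(6)
= 1 + T(5) + T(5)
= 1 + 2 * T(5)
T(k) = 2^(k+1) - 1
T(0) = 1
T(1) = 3
T(2) = 7
T(3) = 15
T(4) = 31
T(6) = 2^7 - 1 = 127


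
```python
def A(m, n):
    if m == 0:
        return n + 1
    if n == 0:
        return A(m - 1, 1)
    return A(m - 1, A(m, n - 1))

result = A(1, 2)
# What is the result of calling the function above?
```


A(1, 2)
= A(0, A(1, 1))
First compute A(1, 1) = 3
= A(0, 3)
= 4


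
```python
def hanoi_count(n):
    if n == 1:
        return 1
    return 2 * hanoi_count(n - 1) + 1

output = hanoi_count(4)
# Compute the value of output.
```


hanoi_count(4)
= 2 * hanoi_count(3) + 1
= 2 * (2 * hanoi_count(2) + 1) + 1
= 2 * (2 * (2 * hanoi_count(1) + 1) + 1) + 1
Now compute bottom-up:
hanoi_count(1) = 1
hanoi_count(2) = 2 * 1 + 1 = 3
hanoi_count(3) = 2 * 3 + 1 = 7
hanoi_count(4) = 2 * 7 + 1 = 15
= 15


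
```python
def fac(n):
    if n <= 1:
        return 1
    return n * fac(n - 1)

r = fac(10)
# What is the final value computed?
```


fac(10)
= 10 * fac(9)
= 10 * 9 * fac(8)
= 10 * 9 * 8 * fac(7)
= 10 * 9 * 8 * 7 * fac(6)
= 10 * 9 * 8 * 7 * 6 * fac(5)
= 10 * 9 * 8 * 7 * 6 * 5 * fac(4)
= 10 * 9 * 8 * 7 * 6 * 5 * 4 * fac(3)
= 10 * 9 * 8 * 7 * 6 * 5 * 4 * 3 * fac(2)
= 10 * 9 * 8 * 7 * 6 * 5 * 4 * 3 * 2 * fac(1)
= 10 * 9 * 8 * 7 * 6 * 5 * 4 * 3 * 2 * 1
= 3628800


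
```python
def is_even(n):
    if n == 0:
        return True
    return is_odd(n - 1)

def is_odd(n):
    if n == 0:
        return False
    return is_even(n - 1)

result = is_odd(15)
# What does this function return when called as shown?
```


is_odd(15)
= is_even(14)
= is_odd(13)
= is_even(12)
= is_odd(11)
= is_even(10)
= is_odd(9)
= is_even(8)
= is_odd(7)
= is_even(6)
= is_odd(5)
= is_even(4)
= is_odd(3)
= is_even(2)
= is_odd(1)
= is_even(0)
n == 0: return True
= True


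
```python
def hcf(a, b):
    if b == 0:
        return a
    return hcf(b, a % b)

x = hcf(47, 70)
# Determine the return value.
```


hcf(47, 70)
= hcf(70, 47 % 70) = hcf(70, 47)
= hcf(47, 70 % 47) = hcf(47, 23)
= hcf(23, 47 % 23) = hcf(23, 1)
= hcf(1, 23 % 1) = hcf(1, 0)
b == 0, return a = 1


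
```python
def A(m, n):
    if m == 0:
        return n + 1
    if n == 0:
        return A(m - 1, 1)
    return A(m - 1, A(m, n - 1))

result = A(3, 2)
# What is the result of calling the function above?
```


A(3, 2)
= A(2, A(3, 1))
First compute A(3, 1) = 13
= A(2, 13)
= 29


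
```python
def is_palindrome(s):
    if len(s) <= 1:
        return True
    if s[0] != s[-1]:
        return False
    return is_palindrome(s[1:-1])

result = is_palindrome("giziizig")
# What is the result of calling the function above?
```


is_palindrome("giziizig")
"giziizig": s[0]='g' == s[-1]='g' -> is_palindrome("iziizi")
"iziizi": s[0]='i' == s[-1]='i' -> is_palindrome("ziiz")
"ziiz": s[0]='z' == s[-1]='z' -> is_palindrome("ii")
"ii": s[0]='i' == s[-1]='i' -> is_palindrome("")
"": len <= 1 -> True
= True


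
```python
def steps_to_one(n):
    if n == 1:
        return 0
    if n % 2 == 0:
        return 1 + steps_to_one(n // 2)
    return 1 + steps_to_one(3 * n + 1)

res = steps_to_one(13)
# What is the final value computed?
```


steps_to_one(13)
13 is odd -> 3*13+1 = 40 -> steps_to_one(40)
40 is even -> steps_to_one(20)
20 is even -> steps_to_one(10)
10 is even -> steps_to_one(5)
5 is odd -> 3*5+1 = 16 -> steps_to_one(16)
16 is even -> steps_to_one(8)
8 is even -> steps_to_one(4)
4 is even -> steps_to_one(2)
2 is even -> steps_to_one(1)
Reached 1 after 9 steps
= 9


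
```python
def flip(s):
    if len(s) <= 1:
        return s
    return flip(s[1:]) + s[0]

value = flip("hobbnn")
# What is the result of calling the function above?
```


flip("hobbnn")
= flip("obbnn") + "h"
= flip("bbnn") + "o" + "h"
= flip("bnn") + "b" + "o" + "h"
= flip("nn") + "b" + "b" + "o" + "h"
= flip("n") + "n" + "b" + "b" + "o" + "h"
= "n" + "n" + "b" + "b" + "o" + "h"
= "nnbboh"


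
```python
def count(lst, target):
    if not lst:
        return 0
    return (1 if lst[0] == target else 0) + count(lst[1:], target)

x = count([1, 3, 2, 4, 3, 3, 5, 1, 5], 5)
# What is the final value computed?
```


count([1, 3, 2, 4, 3, 3, 5, 1, 5], 5)
lst[0]=1 != 5: 0 + count([3, 2, 4, 3, 3, 5, 1, 5], 5)
lst[0]=3 != 5: 0 + count([2, 4, 3, 3, 5, 1, 5], 5)
lst[0]=2 != 5: 0 + count([4, 3, 3, 5, 1, 5], 5)
lst[0]=4 != 5: 0 + count([3, 3, 5, 1, 5], 5)
lst[0]=3 != 5: 0 + count([3, 5, 1, 5], 5)
lst[0]=3 != 5: 0 + count([5, 1, 5], 5)
lst[0]=5 == 5: 1 + count([1, 5], 5)
lst[0]=1 != 5: 0 + count([5], 5)
lst[0]=5 == 5: 1 + count([], 5)
= 2


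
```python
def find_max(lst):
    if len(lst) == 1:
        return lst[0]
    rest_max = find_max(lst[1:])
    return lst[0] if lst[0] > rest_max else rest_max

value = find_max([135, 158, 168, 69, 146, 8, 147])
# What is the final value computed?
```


find_max([135, 158, 168, 69, 146, 8, 147])
= compare 135 with find_max([158, 168, 69, 146, 8, 147])
= compare 158 with find_max([168, 69, 146, 8, 147])
= compare 168 with find_max([69, 146, 8, 147])
= compare 69 with find_max([146, 8, 147])
= compare 146 with find_max([8, 147])
= compare 8 with find_max([147])
Base: find_max([147]) = 147
compare 8 with 147: max = 147
compare 146 with 147: max = 147
compare 69 with 147: max = 147
compare 168 with 147: max = 168
compare 158 with 168: max = 168
compare 135 with 168: max = 168
= 168


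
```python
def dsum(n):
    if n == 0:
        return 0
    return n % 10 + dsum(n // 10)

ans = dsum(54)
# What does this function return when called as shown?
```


dsum(54)
= 4 + dsum(5)
= 4 + 5 + dsum(0)
= 4 + 5 + 0
= 9


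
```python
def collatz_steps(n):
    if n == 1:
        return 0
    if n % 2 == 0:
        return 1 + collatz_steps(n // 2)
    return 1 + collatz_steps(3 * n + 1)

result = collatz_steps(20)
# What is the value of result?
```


collatz_steps(20)
20 is even -> collatz_steps(10)
10 is even -> collatz_steps(5)
5 is odd -> 3*5+1 = 16 -> collatz_steps(16)
16 is even -> collatz_steps(8)
8 is even -> collatz_steps(4)
4 is even -> collatz_steps(2)
2 is even -> collatz_steps(1)
Reached 1 after 7 steps
= 7


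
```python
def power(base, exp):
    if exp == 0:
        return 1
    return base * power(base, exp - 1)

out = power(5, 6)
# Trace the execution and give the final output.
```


power(5, 6)
= 5 * power(5, 5)
= 5 * 5 * power(5, 4)
= 5 * 5 * 5 * power(5, 3)
= 5 * 5 * 5 * 5 * power(5, 2)
= 5 * 5 * 5 * 5 * 5 * power(5, 1)
= 5 * 5 * 5 * 5 * 5 * 5 * power(5, 0)
= 5 * 5 * 5 * 5 * 5 * 5 * 1
= 15625


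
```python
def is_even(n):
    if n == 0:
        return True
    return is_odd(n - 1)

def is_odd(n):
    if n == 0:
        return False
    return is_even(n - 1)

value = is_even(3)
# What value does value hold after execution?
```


is_even(3)
= is_odd(2)
= is_even(1)
= is_odd(0)
n == 0: return False
= False


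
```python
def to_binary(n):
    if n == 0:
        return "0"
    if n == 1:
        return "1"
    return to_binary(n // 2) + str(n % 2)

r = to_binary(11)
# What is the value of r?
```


to_binary(11)
= to_binary(5) + "1"
= to_binary(2) + "1" + "1"
= to_binary(1) + "0" + "1" + "1"
= "1" + "0" + "1" + "1"
= "1011"


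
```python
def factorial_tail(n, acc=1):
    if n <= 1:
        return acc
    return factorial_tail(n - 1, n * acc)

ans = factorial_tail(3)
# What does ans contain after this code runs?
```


factorial_tail(3, 1)
= factorial_tail(2, 3 * 1) = factorial_tail(2, 3)
= factorial_tail(1, 2 * 3) = factorial_tail(1, 6)
n <= 1, return acc = 6


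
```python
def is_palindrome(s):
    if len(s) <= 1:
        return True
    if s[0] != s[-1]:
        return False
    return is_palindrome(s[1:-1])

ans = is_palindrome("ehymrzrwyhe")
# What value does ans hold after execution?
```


is_palindrome("ehymrzrwyhe")
"ehymrzrwyhe": s[0]='e' == s[-1]='e' -> is_palindrome("hymrzrwyh")
"hymrzrwyh": s[0]='h' == s[-1]='h' -> is_palindrome("ymrzrwy")
"ymrzrwy": s[0]='y' == s[-1]='y' -> is_palindrome("mrzrw")
"mrzrw": s[0]='m' != s[-1]='w' -> False
= False


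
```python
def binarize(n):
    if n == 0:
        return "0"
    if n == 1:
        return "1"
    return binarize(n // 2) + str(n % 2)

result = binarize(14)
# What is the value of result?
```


binarize(14)
= binarize(7) + "0"
= binarize(3) + "1" + "0"
= binarize(1) + "1" + "1" + "0"
= "1" + "1" + "1" + "0"
= "1110"


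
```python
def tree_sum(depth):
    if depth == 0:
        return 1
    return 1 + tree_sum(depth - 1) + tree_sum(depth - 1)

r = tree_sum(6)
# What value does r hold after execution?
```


tree_sum(6)
= 1 + tree_sum(5) + tree_sum(5)
= 1 + 2 * tree_sum(5)
tree_sum(k) = 2^(k+1) - 1
tree_sum(0) = 1
tree_sum(1) = 3
tree_sum(2) = 7
tree_sum(3) = 15
tree_sum(4) = 31
tree_sum(6) = 2^7 - 1 = 127


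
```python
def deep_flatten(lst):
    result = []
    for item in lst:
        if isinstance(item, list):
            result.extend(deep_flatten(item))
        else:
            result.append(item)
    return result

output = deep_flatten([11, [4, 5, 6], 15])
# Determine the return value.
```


deep_flatten([11, [4, 5, 6], 15])
Processing each element:
  11 is not a list -> append 11
  [4, 5, 6] is a list -> deep_flatten recursively -> [4, 5, 6]
  15 is not a list -> append 15
= [11, 4, 5, 6, 15]


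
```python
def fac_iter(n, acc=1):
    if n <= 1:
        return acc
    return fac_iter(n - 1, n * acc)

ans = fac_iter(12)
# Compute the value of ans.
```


fac_iter(12, 1)
= fac_iter(11, 12 * 1) = fac_iter(11, 12)
= fac_iter(10, 11 * 12) = fac_iter(10, 132)
= fac_iter(9, 10 * 132) = fac_iter(9, 1320)
= fac_iter(8, 9 * 1320) = fac_iter(8, 11880)
= fac_iter(7, 8 * 11880) = fac_iter(7, 95040)
= fac_iter(6, 7 * 95040) = fac_iter(6, 665280)
= fac_iter(5, 6 * 665280) = fac_iter(5, 3991680)
= fac_iter(4, 5 * 3991680) = fac_iter(4, 19958400)
= fac_iter(3, 4 * 19958400) = fac_iter(3, 79833600)
= fac_iter(2, 3 * 79833600) = fac_iter(2, 239500800)
= fac_iter(1, 2 * 239500800) = fac_iter(1, 479001600)
n <= 1, return acc = 479001600


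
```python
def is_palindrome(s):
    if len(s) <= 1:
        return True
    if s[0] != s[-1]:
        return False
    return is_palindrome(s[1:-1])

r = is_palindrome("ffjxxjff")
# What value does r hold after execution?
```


is_palindrome("ffjxxjff")
"ffjxxjff": s[0]='f' == s[-1]='f' -> is_palindrome("fjxxjf")
"fjxxjf": s[0]='f' == s[-1]='f' -> is_palindrome("jxxj")
"jxxj": s[0]='j' == s[-1]='j' -> is_palindrome("xx")
"xx": s[0]='x' == s[-1]='x' -> is_palindrome("")
"": len <= 1 -> True
= True


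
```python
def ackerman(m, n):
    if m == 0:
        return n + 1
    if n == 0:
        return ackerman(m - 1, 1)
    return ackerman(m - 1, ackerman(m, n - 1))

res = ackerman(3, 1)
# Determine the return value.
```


ackerman(3, 1)
= ackerman(2, ackerman(3, 0))
First compute ackerman(3, 0) = 5
= ackerman(2, 5)
= 13


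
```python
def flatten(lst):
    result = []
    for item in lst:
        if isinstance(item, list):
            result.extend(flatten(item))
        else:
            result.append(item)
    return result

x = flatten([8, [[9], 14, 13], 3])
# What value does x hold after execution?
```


flatten([8, [[9], 14, 13], 3])
Processing each element:
  8 is not a list -> append 8
  [[9], 14, 13] is a list -> flatten recursively -> [9, 14, 13]
  3 is not a list -> append 3
= [8, 9, 14, 13, 3]


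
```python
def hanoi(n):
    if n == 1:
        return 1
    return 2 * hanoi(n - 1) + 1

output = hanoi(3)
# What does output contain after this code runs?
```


hanoi(3)
= 2 * hanoi(2) + 1
= 2 * (2 * hanoi(1) + 1) + 1
Now compute bottom-up:
hanoi(1) = 1
hanoi(2) = 2 * 1 + 1 = 3
hanoi(3) = 2 * 3 + 1 = 7
= 7


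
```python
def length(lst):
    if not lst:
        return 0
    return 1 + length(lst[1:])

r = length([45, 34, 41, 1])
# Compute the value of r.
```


length([45, 34, 41, 1])
= 1 + length([34, 41, 1])
= 1 + 1 + length([41, 1])
= 1 + 1 + 1 + length([1])
= 1 + 1 + 1 + 1 + length([])
= 1 + 1 + 1 + 1 + 0
= 4


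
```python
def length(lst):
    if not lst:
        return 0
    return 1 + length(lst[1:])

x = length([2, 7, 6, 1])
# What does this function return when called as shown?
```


length([2, 7, 6, 1])
= 1 + length([7, 6, 1])
= 1 + 1 + length([6, 1])
= 1 + 1 + 1 + length([1])
= 1 + 1 + 1 + 1 + length([])
= 1 + 1 + 1 + 1 + 0
= 4


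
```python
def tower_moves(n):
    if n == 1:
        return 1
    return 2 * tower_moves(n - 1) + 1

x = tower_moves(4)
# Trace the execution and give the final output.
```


tower_moves(4)
= 2 * tower_moves(3) + 1
= 2 * (2 * tower_moves(2) + 1) + 1
= 2 * (2 * (2 * tower_moves(1) + 1) + 1) + 1
Now compute bottom-up:
tower_moves(1) = 1
tower_moves(2) = 2 * 1 + 1 = 3
tower_moves(3) = 2 * 3 + 1 = 7
tower_moves(4) = 2 * 7 + 1 = 15
= 15


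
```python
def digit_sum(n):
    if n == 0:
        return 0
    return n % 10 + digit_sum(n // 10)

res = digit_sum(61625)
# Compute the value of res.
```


digit_sum(61625)
= 5 + digit_sum(6162)
= 5 + 2 + digit_sum(616)
= 5 + 2 + 6 + digit_sum(61)
= 5 + 2 + 6 + 1 + digit_sum(6)
= 5 + 2 + 6 + 1 + 6 + digit_sum(0)
= 5 + 2 + 6 + 1 + 6 + 0
= 20


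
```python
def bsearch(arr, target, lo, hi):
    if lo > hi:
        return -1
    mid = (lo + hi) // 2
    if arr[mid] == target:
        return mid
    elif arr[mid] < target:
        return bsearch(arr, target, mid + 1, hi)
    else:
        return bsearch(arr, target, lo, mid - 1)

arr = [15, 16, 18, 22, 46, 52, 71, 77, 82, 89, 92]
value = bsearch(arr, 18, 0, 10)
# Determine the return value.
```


bsearch(arr, 18, 0, 10)
lo=0, hi=10, mid=5, arr[mid]=52
52 > 18, search left half
lo=0, hi=4, mid=2, arr[mid]=18
arr[2] == 18, found at index 2
= 2


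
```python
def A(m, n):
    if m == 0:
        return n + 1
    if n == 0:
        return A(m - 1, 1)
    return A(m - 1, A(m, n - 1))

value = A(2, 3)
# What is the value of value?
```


A(2, 3)
= A(1, A(2, 2))
First compute A(2, 2) = 7
= A(1, 7)
= 9


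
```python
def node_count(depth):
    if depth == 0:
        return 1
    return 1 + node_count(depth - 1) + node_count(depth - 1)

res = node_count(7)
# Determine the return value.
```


node_count(7)
= 1 + node_count(6) + node_count(6)
= 1 + 2 * node_count(6)
node_count(k) = 2^(k+1) - 1
node_count(0) = 1
node_count(1) = 3
node_count(2) = 7
node_count(3) = 15
node_count(4) = 31
node_count(7) = 2^8 - 1 = 255


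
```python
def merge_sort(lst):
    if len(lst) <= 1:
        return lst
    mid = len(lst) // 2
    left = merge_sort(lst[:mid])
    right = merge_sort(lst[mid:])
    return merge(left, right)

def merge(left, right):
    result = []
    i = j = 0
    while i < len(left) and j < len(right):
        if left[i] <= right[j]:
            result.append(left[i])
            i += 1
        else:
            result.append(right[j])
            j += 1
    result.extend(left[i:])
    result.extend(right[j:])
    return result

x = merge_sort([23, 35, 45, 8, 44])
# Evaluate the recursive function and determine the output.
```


merge_sort([23, 35, 45, 8, 44])
Split into [23, 35] and [45, 8, 44]
Left sorted: [23, 35]
Right sorted: [8, 44, 45]
Merge [23, 35] and [8, 44, 45]
= [8, 23, 35, 44, 45]


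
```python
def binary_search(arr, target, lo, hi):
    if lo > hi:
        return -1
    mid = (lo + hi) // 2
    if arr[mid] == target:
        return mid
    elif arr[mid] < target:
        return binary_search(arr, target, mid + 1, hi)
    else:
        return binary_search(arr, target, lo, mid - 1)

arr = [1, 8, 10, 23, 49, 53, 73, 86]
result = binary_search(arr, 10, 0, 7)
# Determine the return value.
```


binary_search(arr, 10, 0, 7)
lo=0, hi=7, mid=3, arr[mid]=23
23 > 10, search left half
lo=0, hi=2, mid=1, arr[mid]=8
8 < 10, search right half
lo=2, hi=2, mid=2, arr[mid]=10
arr[2] == 10, found at index 2
= 2


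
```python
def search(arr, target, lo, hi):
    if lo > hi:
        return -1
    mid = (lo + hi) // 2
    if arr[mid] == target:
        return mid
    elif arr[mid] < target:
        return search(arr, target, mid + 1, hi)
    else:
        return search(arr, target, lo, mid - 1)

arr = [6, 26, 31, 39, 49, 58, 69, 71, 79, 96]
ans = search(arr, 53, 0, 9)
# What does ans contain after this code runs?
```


search(arr, 53, 0, 9)
lo=0, hi=9, mid=4, arr[mid]=49
49 < 53, search right half
lo=5, hi=9, mid=7, arr[mid]=71
71 > 53, search left half
lo=5, hi=6, mid=5, arr[mid]=58
58 > 53, search left half
lo > hi, target not found, return -1
= -1


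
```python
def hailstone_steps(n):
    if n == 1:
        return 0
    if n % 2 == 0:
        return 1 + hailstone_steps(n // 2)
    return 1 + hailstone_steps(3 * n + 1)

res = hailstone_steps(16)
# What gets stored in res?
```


hailstone_steps(16)
16 is even -> hailstone_steps(8)
8 is even -> hailstone_steps(4)
4 is even -> hailstone_steps(2)
2 is even -> hailstone_steps(1)
Reached 1 after 4 steps
= 4


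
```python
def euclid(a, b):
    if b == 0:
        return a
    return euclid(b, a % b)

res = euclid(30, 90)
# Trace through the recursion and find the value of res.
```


euclid(30, 90)
= euclid(90, 30 % 90) = euclid(90, 30)
= euclid(30, 90 % 30) = euclid(30, 0)
b == 0, return a = 30


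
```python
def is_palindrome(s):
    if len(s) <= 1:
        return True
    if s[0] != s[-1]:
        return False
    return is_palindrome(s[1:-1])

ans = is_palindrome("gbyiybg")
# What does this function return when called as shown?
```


is_palindrome("gbyiybg")
"gbyiybg": s[0]='g' == s[-1]='g' -> is_palindrome("byiyb")
"byiyb": s[0]='b' == s[-1]='b' -> is_palindrome("yiy")
"yiy": s[0]='y' == s[-1]='y' -> is_palindrome("i")
"i": len <= 1 -> True
= True


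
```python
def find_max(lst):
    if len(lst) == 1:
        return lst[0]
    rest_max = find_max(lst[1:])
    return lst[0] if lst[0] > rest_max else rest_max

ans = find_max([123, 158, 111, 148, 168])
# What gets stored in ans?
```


find_max([123, 158, 111, 148, 168])
= compare 123 with find_max([158, 111, 148, 168])
= compare 158 with find_max([111, 148, 168])
= compare 111 with find_max([148, 168])
= compare 148 with find_max([168])
Base: find_max([168]) = 168
compare 148 with 168: max = 168
compare 111 with 168: max = 168
compare 158 with 168: max = 168
compare 123 with 168: max = 168
= 168
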